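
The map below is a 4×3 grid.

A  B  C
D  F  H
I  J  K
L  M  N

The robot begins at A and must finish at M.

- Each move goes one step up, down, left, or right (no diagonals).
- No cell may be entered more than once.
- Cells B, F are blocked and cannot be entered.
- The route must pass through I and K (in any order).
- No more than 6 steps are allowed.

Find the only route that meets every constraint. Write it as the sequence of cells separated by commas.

A, D, I, J, K, N, M

The 6-move cap with required stops at I, K leaves no slack for detours.
Route from A: down 2 to I, right 2 to K, down 1 to N, left 1 to M — 6 moves in all.
Check: all required cells visited; 6 ≤ 6 moves.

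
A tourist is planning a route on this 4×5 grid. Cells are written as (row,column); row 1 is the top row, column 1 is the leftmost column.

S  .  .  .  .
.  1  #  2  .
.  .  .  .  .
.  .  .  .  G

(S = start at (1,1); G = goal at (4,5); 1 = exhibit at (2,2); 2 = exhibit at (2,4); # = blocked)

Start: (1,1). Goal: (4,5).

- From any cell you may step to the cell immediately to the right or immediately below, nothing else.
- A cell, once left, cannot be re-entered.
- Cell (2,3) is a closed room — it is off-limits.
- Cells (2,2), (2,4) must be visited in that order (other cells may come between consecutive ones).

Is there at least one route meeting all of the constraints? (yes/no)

Every right/down route from (2,2) to (2,4) runs into a blocked cell, so that leg cannot be completed.

no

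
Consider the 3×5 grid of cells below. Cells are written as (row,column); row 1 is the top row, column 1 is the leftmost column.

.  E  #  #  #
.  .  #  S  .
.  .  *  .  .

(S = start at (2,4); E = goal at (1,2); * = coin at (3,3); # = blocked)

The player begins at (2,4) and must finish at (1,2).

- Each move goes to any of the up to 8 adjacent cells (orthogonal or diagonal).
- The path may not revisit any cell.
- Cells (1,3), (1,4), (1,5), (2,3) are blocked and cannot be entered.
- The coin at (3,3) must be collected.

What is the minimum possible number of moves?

3

Any route passes through (3,3) somewhere between (2,4) and (1,2). Summing Chebyshev distances along the two legs ((2,4) → (3,3) → (1,2)) gives a lower bound of 1 + 2 = 3 moves.
A route of 3 moves achieves this: (2,4) → (3,3) → (2,2) → (1,2).
Since 3 matches the lower bound, it is optimal.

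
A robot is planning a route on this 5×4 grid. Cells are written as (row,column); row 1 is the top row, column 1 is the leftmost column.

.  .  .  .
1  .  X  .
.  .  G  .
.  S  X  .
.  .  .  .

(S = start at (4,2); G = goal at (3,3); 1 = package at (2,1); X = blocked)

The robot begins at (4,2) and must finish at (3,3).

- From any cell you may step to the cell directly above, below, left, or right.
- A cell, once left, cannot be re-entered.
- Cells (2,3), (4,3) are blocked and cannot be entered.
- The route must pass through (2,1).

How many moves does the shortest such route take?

6

Any route passes through (2,1) somewhere between (4,2) and (3,3). Summing Manhattan distances along the two legs ((4,2) → (2,1) → (3,3)) gives a lower bound of 3 + 3 = 6 moves.
A route of 6 moves achieves this: (4,2) → (4,1) → (3,1) → (2,1) → (2,2) → (3,2) → (3,3).
Since 6 matches the lower bound, it is optimal.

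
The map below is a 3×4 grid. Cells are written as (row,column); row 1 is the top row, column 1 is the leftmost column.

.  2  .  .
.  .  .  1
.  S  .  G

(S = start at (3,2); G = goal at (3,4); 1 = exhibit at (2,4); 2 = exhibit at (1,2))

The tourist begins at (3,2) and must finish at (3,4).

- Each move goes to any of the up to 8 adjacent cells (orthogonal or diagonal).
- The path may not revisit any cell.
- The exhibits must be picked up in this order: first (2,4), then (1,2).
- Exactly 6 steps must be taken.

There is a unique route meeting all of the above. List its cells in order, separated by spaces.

(3,2) (3,3) (2,4) (1,3) (1,2) (2,3) (3,4)

The waypoints must appear in the order (2,4), (1,2), with no cell reused.
Route from (3,2): right 1 to (3,3), up-right 1 to (2,4), up-left 1 to (1,3), left 1 to (1,2), down-right 2 to (3,4) — 6 moves in all.
Check: order respected (1 at step 2, 2 at step 4); 6 moves as required.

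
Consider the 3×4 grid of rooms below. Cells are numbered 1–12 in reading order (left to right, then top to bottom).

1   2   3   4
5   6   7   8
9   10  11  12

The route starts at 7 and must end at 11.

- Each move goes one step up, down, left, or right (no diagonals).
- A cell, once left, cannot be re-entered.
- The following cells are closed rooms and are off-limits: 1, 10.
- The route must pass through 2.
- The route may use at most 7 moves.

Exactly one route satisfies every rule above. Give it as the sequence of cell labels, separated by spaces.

The 7-move cap with required stops at 2 leaves no slack for detours.
Route from 7: left to 6, up to 2, 2× right (reaching 4), 2× down (reaching 12), left to 11 — 7 moves in all.
Check: all required cells visited; 7 ≤ 7 moves.

7 6 2 3 4 8 12 11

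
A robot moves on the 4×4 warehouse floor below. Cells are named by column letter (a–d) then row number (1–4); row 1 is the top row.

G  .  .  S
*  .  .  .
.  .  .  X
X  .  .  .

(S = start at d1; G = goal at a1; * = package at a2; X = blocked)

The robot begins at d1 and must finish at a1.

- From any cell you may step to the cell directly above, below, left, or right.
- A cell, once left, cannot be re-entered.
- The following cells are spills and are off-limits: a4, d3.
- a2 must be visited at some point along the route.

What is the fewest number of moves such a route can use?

Any route passes through a2 somewhere between d1 and a1. Summing Manhattan distances along the two legs (d1 → a2 → a1) gives a lower bound of 4 + 1 = 5 moves.
A route of 5 moves achieves this: d1 → d2 → c2 → b2 → a2 → a1.
Since 5 matches the lower bound, it is optimal.

5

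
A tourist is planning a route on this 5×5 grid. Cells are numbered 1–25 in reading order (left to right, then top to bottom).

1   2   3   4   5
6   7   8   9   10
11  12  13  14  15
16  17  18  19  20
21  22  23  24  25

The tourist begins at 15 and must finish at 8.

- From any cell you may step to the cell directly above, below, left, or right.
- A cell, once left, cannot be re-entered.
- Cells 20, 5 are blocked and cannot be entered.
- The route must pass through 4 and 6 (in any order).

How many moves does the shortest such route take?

Any route passes through 4 and 6 in some order between 15 and 8. Summing Manhattan distances along each leg and taking the cheapest ordering (15 → 4 → 6 → 8) gives a lower bound of 3 + 4 + 2 = 9 moves.
A route of 9 moves achieves this: 15 → 10 → 9 → 4 → 3 → 2 → 1 → 6 → 7 → 8.
Since 9 matches the lower bound, it is optimal.

9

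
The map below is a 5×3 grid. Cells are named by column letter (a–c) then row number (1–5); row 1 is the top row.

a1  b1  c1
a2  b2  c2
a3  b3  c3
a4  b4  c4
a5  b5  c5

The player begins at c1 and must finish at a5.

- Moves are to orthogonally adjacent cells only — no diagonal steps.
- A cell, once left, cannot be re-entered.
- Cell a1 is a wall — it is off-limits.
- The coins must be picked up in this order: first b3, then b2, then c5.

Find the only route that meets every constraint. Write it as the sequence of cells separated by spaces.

c1 c2 c3 b3 b2 a2 a3 a4 b4 c4 c5 b5 a5

The waypoints must appear in the order b3, b2, c5, with no cell reused.
Route from c1: 2× down (reaching c3), left to b3, up to b2, left to a2, 2× down (reaching a4), 2× right (reaching c4), down to c5, 2× left (reaching a5) — 12 moves in all.
Check: order respected (b3 at step 3, b2 at step 4, c5 at step 10).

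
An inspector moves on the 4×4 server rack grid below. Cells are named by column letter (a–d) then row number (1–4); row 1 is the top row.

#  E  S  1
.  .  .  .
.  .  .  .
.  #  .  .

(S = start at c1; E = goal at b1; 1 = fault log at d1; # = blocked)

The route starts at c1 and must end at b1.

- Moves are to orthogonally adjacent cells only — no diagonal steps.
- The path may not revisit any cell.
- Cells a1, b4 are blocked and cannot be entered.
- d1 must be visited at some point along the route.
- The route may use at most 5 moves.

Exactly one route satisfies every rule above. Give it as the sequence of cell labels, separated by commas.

The 5-move cap with required stops at d1 leaves no slack for detours.
Route from c1: right to d1, down to d2, 2× left (reaching b2), up to b1 — 5 moves in all.
Check: all required cells visited; 5 ≤ 5 moves.

c1, d1, d2, c2, b2, b1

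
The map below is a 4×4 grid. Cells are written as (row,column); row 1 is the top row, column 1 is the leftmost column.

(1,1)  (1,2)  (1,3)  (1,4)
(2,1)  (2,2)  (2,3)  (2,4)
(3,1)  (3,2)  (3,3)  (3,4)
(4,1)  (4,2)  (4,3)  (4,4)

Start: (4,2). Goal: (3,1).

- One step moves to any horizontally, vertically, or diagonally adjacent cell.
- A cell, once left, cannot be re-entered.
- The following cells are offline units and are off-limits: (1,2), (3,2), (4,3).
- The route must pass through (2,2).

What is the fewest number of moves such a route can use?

Any route passes through (2,2) somewhere between (4,2) and (3,1). Summing Chebyshev distances along the two legs ((4,2) → (2,2) → (3,1)) gives a lower bound of 2 + 1 = 3 moves.
A route of 3 moves achieves this: (4,2) → (3,3) → (2,2) → (3,1).
Since 3 matches the lower bound, it is optimal.

3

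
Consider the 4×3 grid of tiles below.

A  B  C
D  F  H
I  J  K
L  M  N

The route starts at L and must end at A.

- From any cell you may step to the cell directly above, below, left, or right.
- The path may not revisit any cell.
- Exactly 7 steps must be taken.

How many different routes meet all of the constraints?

Need simple routes of exactly 7 moves from L to A (Manhattan distance 3, so 2 moves are spent on a detour and 2 undoing it).
Branch systematically from the start, pruning whenever the remaining move budget drops below the Manhattan distance to A or differs from it in parity. Grouping the completions by first move — via I: 5; via M: 11 — and summing: 5 + 11 = 16.
That gives 16 routes.

16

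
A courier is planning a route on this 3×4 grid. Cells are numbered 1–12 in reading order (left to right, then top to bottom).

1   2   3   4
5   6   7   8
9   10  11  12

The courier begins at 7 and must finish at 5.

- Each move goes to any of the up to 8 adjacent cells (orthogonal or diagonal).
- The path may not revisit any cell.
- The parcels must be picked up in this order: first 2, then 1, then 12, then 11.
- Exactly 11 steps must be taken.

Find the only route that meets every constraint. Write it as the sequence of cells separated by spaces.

The waypoints must appear in the order 2, 1, 12, 11, with no cell reused.
Route from 7: up-left to 2, left to 1, down-right to 6, up-right to 3, right to 4, 2× down (reaching 12), 3× left (reaching 9), up to 5 — 11 moves in all.
Check: order respected (2 at step 1, 1 at step 2, 12 at step 7, 11 at step 8); 11 moves as required.

7 2 1 6 3 4 8 12 11 10 9 5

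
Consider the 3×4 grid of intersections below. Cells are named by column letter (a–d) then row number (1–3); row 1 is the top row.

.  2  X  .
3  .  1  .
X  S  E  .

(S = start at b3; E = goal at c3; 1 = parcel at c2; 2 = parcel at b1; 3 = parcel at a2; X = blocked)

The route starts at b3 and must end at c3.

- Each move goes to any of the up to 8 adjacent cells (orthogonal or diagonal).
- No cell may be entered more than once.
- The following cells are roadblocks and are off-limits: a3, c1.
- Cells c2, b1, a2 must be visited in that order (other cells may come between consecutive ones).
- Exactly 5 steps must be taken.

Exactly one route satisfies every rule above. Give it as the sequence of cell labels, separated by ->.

b3 -> c2 -> b1 -> a2 -> b2 -> c3

The waypoints must appear in the order c2, b1, a2, with no cell reused.
Route from b3: up-right 1 to c2, up-left 1 to b1, down-left 1 to a2, right 1 to b2, down-right 1 to c3 — 5 moves in all.
Check: order respected (1 at step 1, 2 at step 2, 3 at step 3); 5 moves as required.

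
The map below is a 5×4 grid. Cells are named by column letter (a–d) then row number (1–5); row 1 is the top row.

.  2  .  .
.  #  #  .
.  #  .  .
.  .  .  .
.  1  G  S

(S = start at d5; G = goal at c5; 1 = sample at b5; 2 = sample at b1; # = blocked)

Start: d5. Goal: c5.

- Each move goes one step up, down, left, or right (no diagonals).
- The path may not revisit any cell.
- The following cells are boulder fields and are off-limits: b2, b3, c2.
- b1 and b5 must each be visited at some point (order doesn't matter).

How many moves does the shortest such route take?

Any route passes through b1 and b5 in some order between d5 and c5. Summing Manhattan distances along each leg and taking the cheapest ordering (d5 → b5 → b1 → c5) gives a lower bound of 2 + 4 + 5 = 11 moves.
That bound ignores the blocked cells. Measuring each leg by the fewest moves that actually steer around them (d5→b1: 6; b1→b5: 6; b5→c5: 1) raises the lower bound to 13.
A route of 13 moves exists: d5 → d4 → d3 → d2 → d1 → c1 → b1 → a1 → a2 → a3 → a4 → a5 → b5 → c5.
Since 13 matches that lower bound, it is optimal.

13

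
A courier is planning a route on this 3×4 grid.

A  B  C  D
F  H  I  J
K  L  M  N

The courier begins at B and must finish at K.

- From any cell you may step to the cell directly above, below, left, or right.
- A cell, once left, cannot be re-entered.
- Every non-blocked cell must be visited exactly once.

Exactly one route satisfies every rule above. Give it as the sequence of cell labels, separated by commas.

Need to visit all 12 open cells exactly once, starting at B and ending at K.
Cell D has only two open neighbours (J and C), so the path must pass straight through it: one of those is the cell it's entered from and the other is where it exits.
Route from B: left to A, down to F, 2× right (reaching I), up to C, right to D, 2× down (reaching N), 3× left (reaching K) — 11 moves in all.
Check: all 12 open cells covered.

B, A, F, H, I, C, D, J, N, M, L, K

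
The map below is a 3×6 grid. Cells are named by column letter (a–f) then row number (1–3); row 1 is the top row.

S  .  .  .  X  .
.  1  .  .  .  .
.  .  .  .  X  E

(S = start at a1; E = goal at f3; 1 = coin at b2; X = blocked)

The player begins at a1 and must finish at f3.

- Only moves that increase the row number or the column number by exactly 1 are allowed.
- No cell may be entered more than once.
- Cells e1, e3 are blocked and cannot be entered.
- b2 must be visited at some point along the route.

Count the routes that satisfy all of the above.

A right/down-only route from a1 to f3 makes exactly 2 down-moves and 5 right-moves in some order.
With no other constraints that would be C(7,2) = 21 routes.
Split at b2 and multiply the segment counts (each segment already excludes blocked cells): a1→b2: 2; b2→f3: 1; product = 2.
That gives 2 routes.

2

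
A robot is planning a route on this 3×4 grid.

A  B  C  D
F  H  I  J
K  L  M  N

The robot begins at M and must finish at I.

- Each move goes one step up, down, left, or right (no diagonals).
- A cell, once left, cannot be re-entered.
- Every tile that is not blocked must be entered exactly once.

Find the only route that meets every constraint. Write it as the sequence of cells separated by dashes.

Need to visit all 12 open cells exactly once, starting at M and ending at I.
Cell K has only two open neighbours (F and L), so the path must pass straight through it: one of those is the cell it's entered from and the other is where it exits.
Route from M: right 1 to N, up 2 to D, left 3 to A, down 2 to K, right 1 to L, up 1 to H, right 1 to I — 11 moves in all.
Check: all 12 open cells covered.

M - N - J - D - C - B - A - F - K - L - H - I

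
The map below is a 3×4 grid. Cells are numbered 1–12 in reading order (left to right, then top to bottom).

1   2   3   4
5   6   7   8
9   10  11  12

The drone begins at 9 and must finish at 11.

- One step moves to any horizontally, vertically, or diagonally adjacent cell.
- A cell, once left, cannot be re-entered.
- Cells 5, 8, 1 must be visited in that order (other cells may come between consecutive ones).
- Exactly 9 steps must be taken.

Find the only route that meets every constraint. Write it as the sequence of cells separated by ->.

9 -> 5 -> 10 -> 7 -> 8 -> 3 -> 2 -> 1 -> 6 -> 11

The waypoints must appear in the order 5, 8, 1, with no cell reused.
Route from 9: up 1 to 5, down-right 1 to 10, up-right 1 to 7, right 1 to 8, up-left 1 to 3, left 2 to 1, down-right 2 to 11 — 9 moves in all.
Check: order respected (5 at step 1, 8 at step 4, 1 at step 7); 9 moves as required.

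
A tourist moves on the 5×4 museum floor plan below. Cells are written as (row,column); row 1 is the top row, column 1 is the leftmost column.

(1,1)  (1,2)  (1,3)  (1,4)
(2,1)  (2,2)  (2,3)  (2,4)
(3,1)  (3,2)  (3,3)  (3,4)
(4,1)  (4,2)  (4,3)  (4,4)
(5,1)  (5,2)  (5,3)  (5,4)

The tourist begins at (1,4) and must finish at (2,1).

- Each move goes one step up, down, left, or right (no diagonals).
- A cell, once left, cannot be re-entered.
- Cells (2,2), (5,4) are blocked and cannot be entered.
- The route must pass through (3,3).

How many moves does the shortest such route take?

6

Any route passes through (3,3) somewhere between (1,4) and (2,1). Summing Manhattan distances along the two legs ((1,4) → (3,3) → (2,1)) gives a lower bound of 3 + 3 = 6 moves.
A route of 6 moves achieves this: (1,4) → (2,4) → (3,4) → (3,3) → (3,2) → (3,1) → (2,1).
Since 6 matches the lower bound, it is optimal.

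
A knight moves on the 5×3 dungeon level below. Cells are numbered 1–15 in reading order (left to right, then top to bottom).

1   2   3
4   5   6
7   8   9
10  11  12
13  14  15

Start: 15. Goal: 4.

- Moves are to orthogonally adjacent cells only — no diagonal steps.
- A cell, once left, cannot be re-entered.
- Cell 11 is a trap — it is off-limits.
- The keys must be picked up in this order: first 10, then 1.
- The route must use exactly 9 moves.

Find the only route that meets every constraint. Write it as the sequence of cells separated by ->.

15 -> 14 -> 13 -> 10 -> 7 -> 8 -> 5 -> 2 -> 1 -> 4

The waypoints must appear in the order 10, 1, with no cell reused.
Route from 15: left 2 to 13, up 2 to 7, right 1 to 8, up 2 to 2, left 1 to 1, down 1 to 4 — 9 moves in all.
Check: order respected (10 at step 3, 1 at step 8); 9 moves as required.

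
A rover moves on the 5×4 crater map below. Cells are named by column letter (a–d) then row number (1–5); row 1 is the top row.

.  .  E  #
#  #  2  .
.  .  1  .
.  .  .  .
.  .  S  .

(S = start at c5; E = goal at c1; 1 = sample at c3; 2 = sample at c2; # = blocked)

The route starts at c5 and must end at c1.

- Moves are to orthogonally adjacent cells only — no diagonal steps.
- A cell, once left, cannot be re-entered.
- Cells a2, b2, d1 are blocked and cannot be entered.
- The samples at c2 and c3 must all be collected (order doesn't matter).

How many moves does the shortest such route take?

Any route passes through c2 and c3 in some order between c5 and c1. Summing Manhattan distances along each leg and taking the cheapest ordering (c5 → c3 → c2 → c1) gives a lower bound of 2 + 1 + 1 = 4 moves.
A route of 4 moves achieves this: c5 → c4 → c3 → c2 → c1.
Since 4 matches the lower bound, it is optimal.

4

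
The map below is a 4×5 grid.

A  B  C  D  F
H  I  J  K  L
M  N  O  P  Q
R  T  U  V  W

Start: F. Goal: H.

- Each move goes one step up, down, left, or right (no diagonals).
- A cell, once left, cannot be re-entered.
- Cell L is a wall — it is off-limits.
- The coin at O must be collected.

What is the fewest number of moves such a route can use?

7

Any route passes through O somewhere between F and H. Summing Manhattan distances along the two legs (F → O → H) gives a lower bound of 4 + 3 = 7 moves.
A route of 7 moves achieves this: F → D → K → P → O → J → I → H.
Since 7 matches the lower bound, it is optimal.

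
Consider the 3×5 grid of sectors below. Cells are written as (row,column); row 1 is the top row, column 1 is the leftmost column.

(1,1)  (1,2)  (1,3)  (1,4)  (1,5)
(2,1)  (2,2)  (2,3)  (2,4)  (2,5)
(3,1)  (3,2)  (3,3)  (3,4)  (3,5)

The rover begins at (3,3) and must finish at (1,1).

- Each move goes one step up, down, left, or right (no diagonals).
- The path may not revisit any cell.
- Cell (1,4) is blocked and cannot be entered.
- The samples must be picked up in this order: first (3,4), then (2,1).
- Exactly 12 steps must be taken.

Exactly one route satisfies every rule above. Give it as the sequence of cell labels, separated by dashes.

The waypoints must appear in the order (3,4), (2,1), with no cell reused.
Route from (3,3): 2× right (reaching (3,5)), up to (2,5), 2× left (reaching (2,3)), up to (1,3), left to (1,2), 2× down (reaching (3,2)), left to (3,1), 2× up (reaching (1,1)) — 12 moves in all.
Check: order respected ((3,4) at step 1, (2,1) at step 11); 12 moves as required.

(3,3) - (3,4) - (3,5) - (2,5) - (2,4) - (2,3) - (1,3) - (1,2) - (2,2) - (3,2) - (3,1) - (2,1) - (1,1)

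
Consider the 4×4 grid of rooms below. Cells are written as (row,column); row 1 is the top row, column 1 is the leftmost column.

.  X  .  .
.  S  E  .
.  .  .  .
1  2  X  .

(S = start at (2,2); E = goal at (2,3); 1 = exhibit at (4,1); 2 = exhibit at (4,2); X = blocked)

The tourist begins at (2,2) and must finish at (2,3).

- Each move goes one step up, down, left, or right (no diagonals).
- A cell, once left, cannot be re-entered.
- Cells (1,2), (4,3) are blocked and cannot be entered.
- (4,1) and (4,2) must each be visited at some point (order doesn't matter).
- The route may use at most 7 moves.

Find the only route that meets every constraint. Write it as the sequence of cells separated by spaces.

Any route must reach (4,1) and (4,2) and still end at (2,3) within 7 moves, so the order of the required stops is forced.
Route from (2,2): left 1 to (2,1), down 2 to (4,1), right 1 to (4,2), up 1 to (3,2), right 1 to (3,3), up 1 to (2,3) — 7 moves in all.
Check: all required cells visited; 7 ≤ 7 moves.

(2,2) (2,1) (3,1) (4,1) (4,2) (3,2) (3,3) (2,3)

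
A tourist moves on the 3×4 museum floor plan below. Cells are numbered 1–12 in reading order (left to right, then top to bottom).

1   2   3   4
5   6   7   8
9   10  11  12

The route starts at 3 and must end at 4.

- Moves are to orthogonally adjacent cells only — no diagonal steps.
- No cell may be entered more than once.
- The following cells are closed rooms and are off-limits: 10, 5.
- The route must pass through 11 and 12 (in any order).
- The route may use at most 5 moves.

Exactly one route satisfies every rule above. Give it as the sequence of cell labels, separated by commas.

The budget equals the shortest possible length, so every move has to be on a shortest route through the required cells.
Route from 3: 2× down (reaching 11), right to 12, 2× up (reaching 4) — 5 moves in all.
Check: all required cells visited; 5 ≤ 5 moves.

3, 7, 11, 12, 8, 4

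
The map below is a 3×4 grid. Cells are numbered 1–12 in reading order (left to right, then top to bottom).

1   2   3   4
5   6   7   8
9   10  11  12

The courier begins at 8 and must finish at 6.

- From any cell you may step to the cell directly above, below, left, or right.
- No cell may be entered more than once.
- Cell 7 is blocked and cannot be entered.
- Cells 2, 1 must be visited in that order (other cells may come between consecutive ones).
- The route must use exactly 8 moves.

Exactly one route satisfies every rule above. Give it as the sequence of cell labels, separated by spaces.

The waypoints must appear in the order 2, 1, with no cell reused.
Route from 8: up 1 to 4, left 3 to 1, down 2 to 9, right 1 to 10, up 1 to 6 — 8 moves in all.
Check: order respected (2 at step 3, 1 at step 4); 8 moves as required.

8 4 3 2 1 5 9 10 6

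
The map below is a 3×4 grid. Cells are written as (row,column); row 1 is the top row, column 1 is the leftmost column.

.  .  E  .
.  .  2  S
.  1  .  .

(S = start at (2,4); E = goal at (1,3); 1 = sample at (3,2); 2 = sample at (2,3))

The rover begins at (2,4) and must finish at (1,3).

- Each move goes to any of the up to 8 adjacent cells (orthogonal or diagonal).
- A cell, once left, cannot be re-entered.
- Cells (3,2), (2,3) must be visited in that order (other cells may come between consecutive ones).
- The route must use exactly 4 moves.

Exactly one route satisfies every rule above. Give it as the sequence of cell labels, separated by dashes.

(2,4) - (3,3) - (3,2) - (2,3) - (1,3)

The waypoints must appear in the order (3,2), (2,3), with no cell reused.
Route from (2,4): down-left to (3,3), left to (3,2), up-right to (2,3), up to (1,3) — 4 moves in all.
Check: order respected (1 at step 2, 2 at step 3); 4 moves as required.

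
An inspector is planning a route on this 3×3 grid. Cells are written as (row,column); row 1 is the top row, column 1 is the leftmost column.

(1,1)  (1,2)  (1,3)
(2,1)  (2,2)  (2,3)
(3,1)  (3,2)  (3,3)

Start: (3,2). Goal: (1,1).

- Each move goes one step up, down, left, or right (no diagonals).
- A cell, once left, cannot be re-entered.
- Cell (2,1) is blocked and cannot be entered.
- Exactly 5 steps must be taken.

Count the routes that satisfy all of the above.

3

Need simple routes of exactly 5 moves from (3,2) to (1,1) (Manhattan distance 3, so 1 moves are spent on a detour and 1 undoing it).
Enumerating: (3,2) (2,2) (2,3) (1,3) (1,2) (1,1) | (3,2) (3,3) (2,3) (1,3) (1,2) (1,1) | (3,2) (3,3) (2,3) (2,2) (1,2) (1,1).
That gives 3 routes.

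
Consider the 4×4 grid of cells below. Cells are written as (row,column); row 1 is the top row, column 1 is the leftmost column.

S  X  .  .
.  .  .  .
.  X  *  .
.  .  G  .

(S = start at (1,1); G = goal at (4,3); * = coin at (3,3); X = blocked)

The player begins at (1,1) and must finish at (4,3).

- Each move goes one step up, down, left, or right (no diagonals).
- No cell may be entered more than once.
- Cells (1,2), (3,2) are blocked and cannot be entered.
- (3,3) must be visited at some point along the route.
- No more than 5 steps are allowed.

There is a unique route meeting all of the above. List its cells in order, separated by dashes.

(1,1) - (2,1) - (2,2) - (2,3) - (3,3) - (4,3)

The budget equals the shortest possible length, so every move has to be on a shortest route through the required cells.
Route from (1,1): down to (2,1), 2× right (reaching (2,3)), 2× down (reaching (4,3)) — 5 moves in all.
Check: all required cells visited; 5 ≤ 5 moves.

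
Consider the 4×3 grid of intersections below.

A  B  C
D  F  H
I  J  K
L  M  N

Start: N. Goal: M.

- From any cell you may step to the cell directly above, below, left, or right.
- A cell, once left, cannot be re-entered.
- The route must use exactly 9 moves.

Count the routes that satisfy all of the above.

9

Need simple routes of exactly 9 moves from N to M (Manhattan distance 1, so 4 moves are spent on a detour and 4 undoing it).
Branch systematically from the start, pruning whenever the remaining move budget drops below the Manhattan distance to M or differs from it in parity. Every completion starts via K: 9 (no valid completion starts via M).
That gives 9 routes.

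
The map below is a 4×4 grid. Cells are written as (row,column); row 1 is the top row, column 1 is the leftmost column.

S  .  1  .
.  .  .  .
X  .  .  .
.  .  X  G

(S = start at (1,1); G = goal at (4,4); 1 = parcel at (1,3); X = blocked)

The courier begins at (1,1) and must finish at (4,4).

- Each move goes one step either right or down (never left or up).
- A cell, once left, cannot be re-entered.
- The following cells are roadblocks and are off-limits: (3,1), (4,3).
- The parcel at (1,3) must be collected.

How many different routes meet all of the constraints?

3

A right/down-only route from (1,1) to (4,4) makes exactly 3 down-moves and 3 right-moves in some order.
With no other constraints that would be C(6,3) = 20 routes.
Split at (1,3) and multiply the segment counts (each segment already excludes blocked cells): (1,1)→(1,3): 1; (1,3)→(4,4): 3; product = 3.
That gives 3 routes.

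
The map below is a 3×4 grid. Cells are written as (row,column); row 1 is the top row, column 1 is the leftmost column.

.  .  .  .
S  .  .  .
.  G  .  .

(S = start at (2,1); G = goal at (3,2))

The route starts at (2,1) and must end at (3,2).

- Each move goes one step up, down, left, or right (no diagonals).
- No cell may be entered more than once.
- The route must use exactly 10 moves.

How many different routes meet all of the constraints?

2

Need simple routes of exactly 10 moves from (2,1) to (3,2) (Manhattan distance 2, so 4 moves are spent on a detour and 4 undoing it).
Enumerating: (2,1) (1,1) (1,2) (2,2) (2,3) (1,3) (1,4) (2,4) (3,4) (3,3) (3,2) | (2,1) (1,1) (1,2) (1,3) (1,4) (2,4) (3,4) (3,3) (2,3) (2,2) (3,2).
That gives 2 routes.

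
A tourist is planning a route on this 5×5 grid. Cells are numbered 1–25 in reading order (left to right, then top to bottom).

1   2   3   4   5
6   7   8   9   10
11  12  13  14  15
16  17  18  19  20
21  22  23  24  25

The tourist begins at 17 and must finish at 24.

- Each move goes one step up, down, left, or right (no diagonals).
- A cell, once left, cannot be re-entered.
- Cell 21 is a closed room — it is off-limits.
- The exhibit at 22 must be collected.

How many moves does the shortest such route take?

3

Any route passes through 22 somewhere between 17 and 24. Summing Manhattan distances along the two legs (17 → 22 → 24) gives a lower bound of 1 + 2 = 3 moves.
A route of 3 moves achieves this: 17 → 22 → 23 → 24.
Since 3 matches the lower bound, it is optimal.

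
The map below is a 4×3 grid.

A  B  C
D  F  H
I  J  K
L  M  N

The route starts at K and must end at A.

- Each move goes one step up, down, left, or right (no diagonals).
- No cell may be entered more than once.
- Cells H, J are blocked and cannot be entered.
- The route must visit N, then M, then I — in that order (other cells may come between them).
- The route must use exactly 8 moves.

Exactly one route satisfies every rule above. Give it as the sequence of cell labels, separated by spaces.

K N M L I D F B A

The waypoints must appear in the order N, M, I, with no cell reused.
Route from K: down 1 to N, left 2 to L, up 2 to D, right 1 to F, up 1 to B, left 1 to A — 8 moves in all.
Check: order respected (N at step 1, M at step 2, I at step 4); 8 moves as required.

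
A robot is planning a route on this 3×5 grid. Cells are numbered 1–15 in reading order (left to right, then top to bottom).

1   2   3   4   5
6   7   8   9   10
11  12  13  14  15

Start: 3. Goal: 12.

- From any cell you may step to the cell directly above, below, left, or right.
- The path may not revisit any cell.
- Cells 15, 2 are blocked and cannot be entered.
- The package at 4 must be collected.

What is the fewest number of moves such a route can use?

Any route passes through 4 somewhere between 3 and 12. Summing Manhattan distances along the two legs (3 → 4 → 12) gives a lower bound of 1 + 4 = 5 moves.
A route of 5 moves achieves this: 3 → 4 → 9 → 14 → 13 → 12.
Since 5 matches the lower bound, it is optimal.

5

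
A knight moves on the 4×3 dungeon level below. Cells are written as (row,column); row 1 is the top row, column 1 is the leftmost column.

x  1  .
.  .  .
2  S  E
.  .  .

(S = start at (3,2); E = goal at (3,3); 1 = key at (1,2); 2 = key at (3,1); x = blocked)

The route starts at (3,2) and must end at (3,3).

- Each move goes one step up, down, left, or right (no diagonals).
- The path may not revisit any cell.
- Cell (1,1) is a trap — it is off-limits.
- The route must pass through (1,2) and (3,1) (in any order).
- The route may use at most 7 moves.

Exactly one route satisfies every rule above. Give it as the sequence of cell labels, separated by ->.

The budget equals the shortest possible length, so every move has to be on a shortest route through the required cells.
Route from (3,2): left to (3,1), up to (2,1), right to (2,2), up to (1,2), right to (1,3), 2× down (reaching (3,3)) — 7 moves in all.
Check: all required cells visited; 7 ≤ 7 moves.

(3,2) -> (3,1) -> (2,1) -> (2,2) -> (1,2) -> (1,3) -> (2,3) -> (3,3)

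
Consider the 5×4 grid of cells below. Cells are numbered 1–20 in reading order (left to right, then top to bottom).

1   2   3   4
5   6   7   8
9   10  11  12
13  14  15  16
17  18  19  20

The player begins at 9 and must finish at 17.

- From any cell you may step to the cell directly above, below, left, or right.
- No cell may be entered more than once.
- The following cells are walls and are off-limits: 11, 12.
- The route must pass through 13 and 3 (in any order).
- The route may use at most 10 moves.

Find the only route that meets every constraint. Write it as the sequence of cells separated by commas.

Any route must reach 13 and 3 and still end at 17 within 10 moves, so the order of the required stops is forced.
Route from 9: 2× up (reaching 1), 2× right (reaching 3), down to 7, left to 6, 2× down (reaching 14), left to 13, down to 17 — 10 moves in all.
Check: all required cells visited; 10 ≤ 10 moves.

9, 5, 1, 2, 3, 7, 6, 10, 14, 13, 17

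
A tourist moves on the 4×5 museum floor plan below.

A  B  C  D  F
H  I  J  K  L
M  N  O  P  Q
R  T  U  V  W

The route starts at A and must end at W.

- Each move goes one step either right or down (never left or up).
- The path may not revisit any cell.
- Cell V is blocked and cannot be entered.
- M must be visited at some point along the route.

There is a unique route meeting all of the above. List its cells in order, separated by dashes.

Moves only go right or down, so the column and row indices never decrease.
Route from A: down 2 to M, right 4 to Q, down 1 to W — 7 moves in all.
Check: all required cells visited.

A - H - M - N - O - P - Q - W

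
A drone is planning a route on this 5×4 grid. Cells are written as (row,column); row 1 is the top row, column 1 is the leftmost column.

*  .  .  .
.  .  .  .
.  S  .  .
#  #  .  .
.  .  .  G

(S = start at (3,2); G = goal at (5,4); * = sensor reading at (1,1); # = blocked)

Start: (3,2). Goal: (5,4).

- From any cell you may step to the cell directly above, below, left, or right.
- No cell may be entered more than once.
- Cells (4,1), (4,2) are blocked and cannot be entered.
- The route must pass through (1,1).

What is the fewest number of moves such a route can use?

Any route passes through (1,1) somewhere between (3,2) and (5,4). Summing Manhattan distances along the two legs ((3,2) → (1,1) → (5,4)) gives a lower bound of 3 + 7 = 10 moves.
A route of 10 moves achieves this: (3,2) → (2,2) → (2,1) → (1,1) → (1,2) → (1,3) → (2,3) → (3,3) → (4,3) → (5,3) → (5,4).
Since 10 matches the lower bound, it is optimal.

10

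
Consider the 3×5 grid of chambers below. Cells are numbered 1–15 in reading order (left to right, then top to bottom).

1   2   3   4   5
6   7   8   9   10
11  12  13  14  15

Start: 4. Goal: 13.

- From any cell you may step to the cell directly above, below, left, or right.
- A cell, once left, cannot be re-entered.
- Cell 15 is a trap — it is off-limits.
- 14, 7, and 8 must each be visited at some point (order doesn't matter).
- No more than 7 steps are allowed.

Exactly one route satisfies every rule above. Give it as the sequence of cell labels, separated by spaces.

4 3 2 7 8 9 14 13

The budget equals the shortest possible length, so every move has to be on a shortest route through the required cells.
Route from 4: left 2 to 2, down 1 to 7, right 2 to 9, down 1 to 14, left 1 to 13 — 7 moves in all.
Check: all required cells visited; 7 ≤ 7 moves.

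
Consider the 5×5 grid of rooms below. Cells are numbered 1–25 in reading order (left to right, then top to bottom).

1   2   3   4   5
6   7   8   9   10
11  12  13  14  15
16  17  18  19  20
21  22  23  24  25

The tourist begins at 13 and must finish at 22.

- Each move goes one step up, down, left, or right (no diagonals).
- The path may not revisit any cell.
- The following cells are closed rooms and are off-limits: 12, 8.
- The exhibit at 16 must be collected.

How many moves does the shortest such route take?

Any route passes through 16 somewhere between 13 and 22. Summing Manhattan distances along the two legs (13 → 16 → 22) gives a lower bound of 3 + 2 = 5 moves.
A route of 5 moves achieves this: 13 → 18 → 17 → 16 → 21 → 22.
Since 5 matches the lower bound, it is optimal.

5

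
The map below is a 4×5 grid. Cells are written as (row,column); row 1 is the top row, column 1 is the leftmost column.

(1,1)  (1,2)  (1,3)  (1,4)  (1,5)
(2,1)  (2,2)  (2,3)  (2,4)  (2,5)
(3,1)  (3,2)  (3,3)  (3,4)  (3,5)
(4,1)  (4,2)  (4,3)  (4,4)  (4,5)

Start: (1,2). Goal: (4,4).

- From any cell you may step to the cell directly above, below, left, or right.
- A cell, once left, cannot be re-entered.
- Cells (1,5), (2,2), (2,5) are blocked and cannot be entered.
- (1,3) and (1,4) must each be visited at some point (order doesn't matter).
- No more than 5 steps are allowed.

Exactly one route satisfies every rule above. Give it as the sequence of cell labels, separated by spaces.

(1,2) (1,3) (1,4) (2,4) (3,4) (4,4)

The 5-move cap with required stops at (1,3), (1,4) leaves no slack for detours.
Route from (1,2): 2× right (reaching (1,4)), 3× down (reaching (4,4)) — 5 moves in all.
Check: all required cells visited; 5 ≤ 5 moves.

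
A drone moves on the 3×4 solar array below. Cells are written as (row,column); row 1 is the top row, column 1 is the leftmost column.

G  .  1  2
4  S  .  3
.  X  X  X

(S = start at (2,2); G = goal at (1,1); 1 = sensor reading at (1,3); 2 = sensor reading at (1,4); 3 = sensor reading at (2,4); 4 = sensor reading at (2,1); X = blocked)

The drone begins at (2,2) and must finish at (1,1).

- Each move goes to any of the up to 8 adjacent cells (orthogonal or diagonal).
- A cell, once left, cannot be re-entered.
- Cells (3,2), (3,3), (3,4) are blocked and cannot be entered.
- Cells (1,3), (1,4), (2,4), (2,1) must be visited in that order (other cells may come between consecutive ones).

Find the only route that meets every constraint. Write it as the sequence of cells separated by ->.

(2,2) -> (1,3) -> (1,4) -> (2,4) -> (2,3) -> (1,2) -> (2,1) -> (1,1)

The waypoints must appear in the order (1,3), (1,4), (2,4), (2,1), with no cell reused.
Route from (2,2): up-right 1 to (1,3), right 1 to (1,4), down 1 to (2,4), left 1 to (2,3), up-left 1 to (1,2), down-left 1 to (2,1), up 1 to (1,1) — 7 moves in all.
Check: order respected (1 at step 1, 2 at step 2, 3 at step 3, 4 at step 6).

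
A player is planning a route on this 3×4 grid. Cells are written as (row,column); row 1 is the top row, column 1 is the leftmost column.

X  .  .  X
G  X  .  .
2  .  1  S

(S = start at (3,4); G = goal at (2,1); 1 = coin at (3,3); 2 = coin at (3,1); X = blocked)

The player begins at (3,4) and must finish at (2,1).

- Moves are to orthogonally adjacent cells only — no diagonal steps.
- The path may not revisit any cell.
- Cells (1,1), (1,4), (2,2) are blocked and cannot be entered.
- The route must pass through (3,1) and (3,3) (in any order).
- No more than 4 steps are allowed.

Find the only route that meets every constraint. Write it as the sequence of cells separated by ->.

(3,4) -> (3,3) -> (3,2) -> (3,1) -> (2,1)

Any route must reach (3,1) and (3,3) and still end at (2,1) within 4 moves, so the order of the required stops is forced.
Route from (3,4): left 3 to (3,1), up 1 to (2,1) — 4 moves in all.
Check: all required cells visited; 4 ≤ 4 moves.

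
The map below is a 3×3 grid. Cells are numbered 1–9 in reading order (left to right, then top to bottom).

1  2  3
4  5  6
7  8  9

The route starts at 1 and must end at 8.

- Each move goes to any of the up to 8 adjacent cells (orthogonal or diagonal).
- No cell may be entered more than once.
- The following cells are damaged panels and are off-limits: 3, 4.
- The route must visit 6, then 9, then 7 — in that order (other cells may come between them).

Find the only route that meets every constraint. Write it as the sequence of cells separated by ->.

1 -> 2 -> 6 -> 9 -> 5 -> 7 -> 8

The waypoints must appear in the order 6, 9, 7, with no cell reused.
Route from 1: right 1 to 2, down-right 1 to 6, down 1 to 9, up-left 1 to 5, down-left 1 to 7, right 1 to 8 — 6 moves in all.
Check: order respected (6 at step 2, 9 at step 3, 7 at step 5).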